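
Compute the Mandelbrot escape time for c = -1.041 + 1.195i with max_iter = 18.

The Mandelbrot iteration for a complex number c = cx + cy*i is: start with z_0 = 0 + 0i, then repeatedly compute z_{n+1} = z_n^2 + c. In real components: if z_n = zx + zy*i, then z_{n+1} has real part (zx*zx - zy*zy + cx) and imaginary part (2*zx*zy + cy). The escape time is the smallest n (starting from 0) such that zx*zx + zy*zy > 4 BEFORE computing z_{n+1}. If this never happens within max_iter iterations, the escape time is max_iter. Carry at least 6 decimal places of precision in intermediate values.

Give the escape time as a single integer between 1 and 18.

z_0 = 0 + 0i, c = -1.0410 + 1.1950i
Iter 1: z = -1.0410 + 1.1950i, |z|^2 = 2.5117
Iter 2: z = -1.3853 + -1.2930i, |z|^2 = 3.5910
Iter 3: z = -0.7936 + 4.7775i, |z|^2 = 23.4541
Escaped at iteration 3

Answer: 3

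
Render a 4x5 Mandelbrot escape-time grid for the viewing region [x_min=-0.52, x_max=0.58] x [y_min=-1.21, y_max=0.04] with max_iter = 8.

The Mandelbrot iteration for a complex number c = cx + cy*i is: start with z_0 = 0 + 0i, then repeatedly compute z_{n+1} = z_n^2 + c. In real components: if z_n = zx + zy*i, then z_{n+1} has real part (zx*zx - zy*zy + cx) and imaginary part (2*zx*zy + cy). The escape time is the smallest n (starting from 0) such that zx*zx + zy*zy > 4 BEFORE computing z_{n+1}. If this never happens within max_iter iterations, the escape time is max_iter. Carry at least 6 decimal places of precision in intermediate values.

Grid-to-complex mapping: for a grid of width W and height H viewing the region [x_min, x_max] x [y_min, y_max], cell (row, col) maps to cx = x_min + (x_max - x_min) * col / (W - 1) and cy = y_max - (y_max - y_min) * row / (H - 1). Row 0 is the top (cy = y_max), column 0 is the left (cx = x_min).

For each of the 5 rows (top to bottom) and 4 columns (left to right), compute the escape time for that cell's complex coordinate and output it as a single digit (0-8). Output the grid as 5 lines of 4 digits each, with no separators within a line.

Answer: 8884
8884
8883
4843
3322

Derivation:
(row=0, col=0): c = -0.5200 + 0.0400i → escape time 8
(row=0, col=1): c = -0.1533 + 0.0400i → escape time 8
(row=0, col=2): c = 0.2133 + 0.0400i → escape time 8
(row=0, col=3): c = 0.5800 + 0.0400i → escape time 4
(row=1, col=0): c = -0.5200 + -0.2725i → escape time 8
(row=1, col=1): c = -0.1533 + -0.2725i → escape time 8
(row=1, col=2): c = 0.2133 + -0.2725i → escape time 8
(row=1, col=3): c = 0.5800 + -0.2725i → escape time 4
(row=2, col=0): c = -0.5200 + -0.5850i → escape time 8
(row=2, col=1): c = -0.1533 + -0.5850i → escape time 8
(row=2, col=2): c = 0.2133 + -0.5850i → escape time 8
(row=2, col=3): c = 0.5800 + -0.5850i → escape time 3
(row=3, col=0): c = -0.5200 + -0.8975i → escape time 4
(row=3, col=1): c = -0.1533 + -0.8975i → escape time 8
(row=3, col=2): c = 0.2133 + -0.8975i → escape time 4
(row=3, col=3): c = 0.5800 + -0.8975i → escape time 3
(row=4, col=0): c = -0.5200 + -1.2100i → escape time 3
(row=4, col=1): c = -0.1533 + -1.2100i → escape time 3
(row=4, col=2): c = 0.2133 + -1.2100i → escape time 2
(row=4, col=3): c = 0.5800 + -1.2100i → escape time 2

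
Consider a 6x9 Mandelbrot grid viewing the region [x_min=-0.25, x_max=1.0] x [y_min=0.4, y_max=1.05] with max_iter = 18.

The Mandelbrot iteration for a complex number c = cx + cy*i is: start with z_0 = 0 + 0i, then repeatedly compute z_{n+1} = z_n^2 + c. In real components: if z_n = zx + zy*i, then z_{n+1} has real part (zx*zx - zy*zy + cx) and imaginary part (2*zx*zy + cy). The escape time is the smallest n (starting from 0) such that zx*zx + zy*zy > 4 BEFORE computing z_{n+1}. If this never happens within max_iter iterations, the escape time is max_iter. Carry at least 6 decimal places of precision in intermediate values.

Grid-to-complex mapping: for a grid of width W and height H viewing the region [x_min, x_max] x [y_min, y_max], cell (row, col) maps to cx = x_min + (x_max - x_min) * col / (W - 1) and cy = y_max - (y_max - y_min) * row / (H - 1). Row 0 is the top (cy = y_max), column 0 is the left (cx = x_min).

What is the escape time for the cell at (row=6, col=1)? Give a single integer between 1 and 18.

z_0 = 0 + 0i, c = 0.0000 + 0.5625i
Iter 1: z = 0.0000 + 0.5625i, |z|^2 = 0.3164
Iter 2: z = -0.3164 + 0.5625i, |z|^2 = 0.4165
Iter 3: z = -0.2163 + 0.2065i, |z|^2 = 0.0894
Iter 4: z = 0.0041 + 0.4732i, |z|^2 = 0.2239
Iter 5: z = -0.2239 + 0.5664i, |z|^2 = 0.3709
Iter 6: z = -0.2707 + 0.3089i, |z|^2 = 0.1687
Iter 7: z = -0.0222 + 0.3953i, |z|^2 = 0.1567
Iter 8: z = -0.1557 + 0.5450i, |z|^2 = 0.3213
Iter 9: z = -0.2728 + 0.3928i, |z|^2 = 0.2287
Iter 10: z = -0.0799 + 0.3482i, |z|^2 = 0.1277
Iter 11: z = -0.1149 + 0.5069i, |z|^2 = 0.2701
Iter 12: z = -0.2437 + 0.4460i, |z|^2 = 0.2583
Iter 13: z = -0.1395 + 0.3451i, |z|^2 = 0.1386
Iter 14: z = -0.0996 + 0.4662i, |z|^2 = 0.2273
Iter 15: z = -0.2074 + 0.4696i, |z|^2 = 0.2636
Iter 16: z = -0.1775 + 0.3677i, |z|^2 = 0.1667
Iter 17: z = -0.1037 + 0.4320i, |z|^2 = 0.1973

Answer: 18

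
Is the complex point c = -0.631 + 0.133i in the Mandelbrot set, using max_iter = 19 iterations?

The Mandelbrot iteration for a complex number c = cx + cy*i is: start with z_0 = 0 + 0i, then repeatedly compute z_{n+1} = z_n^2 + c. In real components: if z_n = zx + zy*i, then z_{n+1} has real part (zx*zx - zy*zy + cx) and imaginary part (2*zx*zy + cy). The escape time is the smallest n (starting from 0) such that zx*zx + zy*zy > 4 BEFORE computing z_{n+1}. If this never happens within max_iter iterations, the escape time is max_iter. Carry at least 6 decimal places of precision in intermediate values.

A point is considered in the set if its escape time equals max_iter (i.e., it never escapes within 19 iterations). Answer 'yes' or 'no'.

z_0 = 0 + 0i, c = -0.6310 + 0.1330i
Iter 1: z = -0.6310 + 0.1330i, |z|^2 = 0.4158
Iter 2: z = -0.2505 + -0.0348i, |z|^2 = 0.0640
Iter 3: z = -0.5694 + 0.1505i, |z|^2 = 0.3469
Iter 4: z = -0.3294 + -0.0384i, |z|^2 = 0.1100
Iter 5: z = -0.5240 + 0.1583i, |z|^2 = 0.2996
Iter 6: z = -0.3815 + -0.0329i, |z|^2 = 0.1466
Iter 7: z = -0.4866 + 0.1581i, |z|^2 = 0.2617
Iter 8: z = -0.4193 + -0.0208i, |z|^2 = 0.1762
Iter 9: z = -0.4557 + 0.1505i, |z|^2 = 0.2303
Iter 10: z = -0.4460 + -0.0041i, |z|^2 = 0.1989
Iter 11: z = -0.4321 + 0.1367i, |z|^2 = 0.2054
Iter 12: z = -0.4630 + 0.0149i, |z|^2 = 0.2146
Iter 13: z = -0.4169 + 0.1192i, |z|^2 = 0.1880
Iter 14: z = -0.4714 + 0.0336i, |z|^2 = 0.2234
Iter 15: z = -0.4099 + 0.1013i, |z|^2 = 0.1783
Iter 16: z = -0.4733 + 0.0499i, |z|^2 = 0.2265
Iter 17: z = -0.4095 + 0.0857i, |z|^2 = 0.1751
Iter 18: z = -0.4706 + 0.0628i, |z|^2 = 0.2254
Did not escape in 19 iterations → in set

Answer: yes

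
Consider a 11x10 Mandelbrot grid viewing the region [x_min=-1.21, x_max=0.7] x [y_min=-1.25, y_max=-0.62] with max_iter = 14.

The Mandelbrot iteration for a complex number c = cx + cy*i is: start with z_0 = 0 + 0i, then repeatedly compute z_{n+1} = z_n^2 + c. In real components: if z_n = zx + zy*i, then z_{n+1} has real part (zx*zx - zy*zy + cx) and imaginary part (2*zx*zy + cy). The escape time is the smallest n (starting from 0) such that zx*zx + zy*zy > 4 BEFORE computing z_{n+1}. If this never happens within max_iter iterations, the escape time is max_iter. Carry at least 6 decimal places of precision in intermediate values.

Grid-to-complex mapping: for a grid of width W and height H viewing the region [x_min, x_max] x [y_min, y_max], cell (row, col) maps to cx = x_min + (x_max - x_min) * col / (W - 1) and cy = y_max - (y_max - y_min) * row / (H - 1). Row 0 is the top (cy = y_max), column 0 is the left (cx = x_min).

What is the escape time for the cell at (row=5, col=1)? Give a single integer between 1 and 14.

z_0 = 0 + 0i, c = -1.0190 + -0.9700i
Iter 1: z = -1.0190 + -0.9700i, |z|^2 = 1.9793
Iter 2: z = -0.9215 + 1.0069i, |z|^2 = 1.8630
Iter 3: z = -1.1835 + -2.8257i, |z|^2 = 9.3855
Escaped at iteration 3

Answer: 3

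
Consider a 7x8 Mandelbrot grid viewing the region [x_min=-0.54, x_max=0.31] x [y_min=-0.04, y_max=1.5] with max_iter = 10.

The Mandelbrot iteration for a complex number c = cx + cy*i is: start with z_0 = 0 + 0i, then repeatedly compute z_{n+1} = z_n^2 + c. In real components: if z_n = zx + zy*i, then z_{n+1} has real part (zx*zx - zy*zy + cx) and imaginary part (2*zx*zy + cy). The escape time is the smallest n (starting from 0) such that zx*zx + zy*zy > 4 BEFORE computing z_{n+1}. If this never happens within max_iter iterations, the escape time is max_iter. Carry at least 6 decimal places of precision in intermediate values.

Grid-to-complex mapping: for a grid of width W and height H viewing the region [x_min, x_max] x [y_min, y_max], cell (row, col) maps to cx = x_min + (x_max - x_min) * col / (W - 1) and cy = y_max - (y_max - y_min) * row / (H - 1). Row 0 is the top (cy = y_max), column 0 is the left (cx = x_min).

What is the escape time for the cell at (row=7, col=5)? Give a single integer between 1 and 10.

z_0 = 0 + 0i, c = 0.1683 + -0.0400i
Iter 1: z = 0.1683 + -0.0400i, |z|^2 = 0.0299
Iter 2: z = 0.1951 + -0.0535i, |z|^2 = 0.0409
Iter 3: z = 0.2035 + -0.0609i, |z|^2 = 0.0451
Iter 4: z = 0.2061 + -0.0648i, |z|^2 = 0.0467
Iter 5: z = 0.2066 + -0.0667i, |z|^2 = 0.0471
Iter 6: z = 0.2066 + -0.0676i, |z|^2 = 0.0472
Iter 7: z = 0.2064 + -0.0679i, |z|^2 = 0.0472
Iter 8: z = 0.2063 + -0.0680i, |z|^2 = 0.0472
Iter 9: z = 0.2063 + -0.0681i, |z|^2 = 0.0472

Answer: 10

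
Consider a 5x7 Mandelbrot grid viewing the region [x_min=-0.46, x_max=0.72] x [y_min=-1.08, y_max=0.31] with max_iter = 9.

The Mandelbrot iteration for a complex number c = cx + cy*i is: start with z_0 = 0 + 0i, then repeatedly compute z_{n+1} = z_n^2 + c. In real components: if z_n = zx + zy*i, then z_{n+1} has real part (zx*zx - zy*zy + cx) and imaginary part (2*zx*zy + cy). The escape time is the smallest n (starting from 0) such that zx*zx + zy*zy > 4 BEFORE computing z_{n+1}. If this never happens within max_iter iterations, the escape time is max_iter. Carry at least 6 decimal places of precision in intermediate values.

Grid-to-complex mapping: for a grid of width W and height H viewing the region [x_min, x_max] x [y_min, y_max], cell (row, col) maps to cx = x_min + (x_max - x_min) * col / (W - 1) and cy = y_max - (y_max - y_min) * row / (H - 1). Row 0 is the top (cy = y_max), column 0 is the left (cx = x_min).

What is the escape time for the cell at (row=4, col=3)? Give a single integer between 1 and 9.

Answer: 7

Derivation:
z_0 = 0 + 0i, c = 0.4250 + -0.6167i
Iter 1: z = 0.4250 + -0.6167i, |z|^2 = 0.5609
Iter 2: z = 0.2253 + -1.1408i, |z|^2 = 1.3523
Iter 3: z = -0.8257 + -1.1308i, |z|^2 = 1.9606
Iter 4: z = -0.1720 + 1.2508i, |z|^2 = 1.5942
Iter 5: z = -1.1100 + -1.0469i, |z|^2 = 2.3281
Iter 6: z = 0.5612 + 1.7075i, |z|^2 = 3.2303
Iter 7: z = -2.1755 + 1.2997i, |z|^2 = 6.4219
Escaped at iteration 7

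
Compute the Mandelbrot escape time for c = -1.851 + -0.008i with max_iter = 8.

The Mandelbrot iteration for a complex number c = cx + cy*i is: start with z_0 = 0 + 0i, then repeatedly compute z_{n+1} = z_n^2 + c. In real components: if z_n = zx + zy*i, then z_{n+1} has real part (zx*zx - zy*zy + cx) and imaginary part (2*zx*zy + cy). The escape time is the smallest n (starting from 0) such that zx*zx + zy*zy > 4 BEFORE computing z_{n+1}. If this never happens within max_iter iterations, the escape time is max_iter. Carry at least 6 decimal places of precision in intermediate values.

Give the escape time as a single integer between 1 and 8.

z_0 = 0 + 0i, c = -1.8510 + -0.0080i
Iter 1: z = -1.8510 + -0.0080i, |z|^2 = 3.4263
Iter 2: z = 1.5751 + 0.0216i, |z|^2 = 2.4815
Iter 3: z = 0.6296 + 0.0601i, |z|^2 = 0.4000
Iter 4: z = -1.4582 + 0.0677i, |z|^2 = 2.1310
Iter 5: z = 0.2709 + -0.2054i, |z|^2 = 0.1155
Iter 6: z = -1.8198 + -0.1192i, |z|^2 = 3.3259
Iter 7: z = 1.4465 + 0.4260i, |z|^2 = 2.2738

Answer: 8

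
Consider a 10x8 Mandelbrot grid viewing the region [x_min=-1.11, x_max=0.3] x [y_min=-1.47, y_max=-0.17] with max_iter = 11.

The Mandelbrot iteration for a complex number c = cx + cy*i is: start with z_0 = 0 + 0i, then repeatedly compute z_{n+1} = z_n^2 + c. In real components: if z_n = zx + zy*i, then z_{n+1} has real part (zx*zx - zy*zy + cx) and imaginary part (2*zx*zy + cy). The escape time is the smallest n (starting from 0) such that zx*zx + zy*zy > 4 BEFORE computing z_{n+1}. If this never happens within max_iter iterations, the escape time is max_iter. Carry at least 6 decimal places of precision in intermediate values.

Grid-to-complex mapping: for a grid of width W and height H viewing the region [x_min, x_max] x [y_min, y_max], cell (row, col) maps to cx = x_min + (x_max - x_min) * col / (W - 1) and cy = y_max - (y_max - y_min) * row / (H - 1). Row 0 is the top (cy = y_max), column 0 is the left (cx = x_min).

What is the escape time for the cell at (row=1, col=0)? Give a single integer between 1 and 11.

Answer: 8

Derivation:
z_0 = 0 + 0i, c = -1.1100 + -0.3557i
Iter 1: z = -1.1100 + -0.3557i, |z|^2 = 1.3586
Iter 2: z = -0.0044 + 0.4340i, |z|^2 = 0.1884
Iter 3: z = -1.2983 + -0.3596i, |z|^2 = 1.8149
Iter 4: z = 0.4463 + 0.5779i, |z|^2 = 0.5332
Iter 5: z = -1.2448 + 0.1602i, |z|^2 = 1.5752
Iter 6: z = 0.4139 + -0.7545i, |z|^2 = 0.7405
Iter 7: z = -1.5080 + -0.9802i, |z|^2 = 3.2349
Iter 8: z = 0.2032 + 2.6006i, |z|^2 = 6.8045
Escaped at iteration 8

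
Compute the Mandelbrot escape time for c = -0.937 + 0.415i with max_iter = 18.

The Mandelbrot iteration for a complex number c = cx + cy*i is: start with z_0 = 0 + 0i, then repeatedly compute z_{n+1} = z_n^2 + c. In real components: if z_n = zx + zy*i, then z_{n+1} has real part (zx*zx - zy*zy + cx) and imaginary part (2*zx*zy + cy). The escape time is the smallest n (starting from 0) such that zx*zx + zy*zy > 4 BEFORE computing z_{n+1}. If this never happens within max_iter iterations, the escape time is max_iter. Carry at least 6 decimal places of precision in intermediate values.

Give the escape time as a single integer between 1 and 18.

Answer: 7

Derivation:
z_0 = 0 + 0i, c = -0.9370 + 0.4150i
Iter 1: z = -0.9370 + 0.4150i, |z|^2 = 1.0502
Iter 2: z = -0.2313 + -0.3627i, |z|^2 = 0.1850
Iter 3: z = -1.0151 + 0.5828i, |z|^2 = 1.3700
Iter 4: z = -0.2462 + -0.7681i, |z|^2 = 0.6506
Iter 5: z = -1.4663 + 0.7932i, |z|^2 = 2.7794
Iter 6: z = 0.5839 + -1.9113i, |z|^2 = 3.9941
Iter 7: z = -4.2492 + -1.8171i, |z|^2 = 21.3573
Escaped at iteration 7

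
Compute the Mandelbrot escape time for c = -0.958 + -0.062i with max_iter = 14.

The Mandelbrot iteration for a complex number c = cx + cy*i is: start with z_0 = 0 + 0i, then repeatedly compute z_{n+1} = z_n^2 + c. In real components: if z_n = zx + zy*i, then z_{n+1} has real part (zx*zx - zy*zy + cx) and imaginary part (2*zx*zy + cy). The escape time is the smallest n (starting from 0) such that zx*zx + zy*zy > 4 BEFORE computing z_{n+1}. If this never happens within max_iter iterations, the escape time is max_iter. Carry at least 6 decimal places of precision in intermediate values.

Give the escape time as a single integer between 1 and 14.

Answer: 14

Derivation:
z_0 = 0 + 0i, c = -0.9580 + -0.0620i
Iter 1: z = -0.9580 + -0.0620i, |z|^2 = 0.9216
Iter 2: z = -0.0441 + 0.0568i, |z|^2 = 0.0052
Iter 3: z = -0.9593 + -0.0670i, |z|^2 = 0.9247
Iter 4: z = -0.0423 + 0.0666i, |z|^2 = 0.0062
Iter 5: z = -0.9606 + -0.0676i, |z|^2 = 0.9274
Iter 6: z = -0.0397 + 0.0679i, |z|^2 = 0.0062
Iter 7: z = -0.9610 + -0.0674i, |z|^2 = 0.9281
Iter 8: z = -0.0390 + 0.0675i, |z|^2 = 0.0061
Iter 9: z = -0.9610 + -0.0673i, |z|^2 = 0.9281
Iter 10: z = -0.0389 + 0.0673i, |z|^2 = 0.0060
Iter 11: z = -0.9610 + -0.0672i, |z|^2 = 0.9281
Iter 12: z = -0.0390 + 0.0672i, |z|^2 = 0.0060
Iter 13: z = -0.9610 + -0.0672i, |z|^2 = 0.9280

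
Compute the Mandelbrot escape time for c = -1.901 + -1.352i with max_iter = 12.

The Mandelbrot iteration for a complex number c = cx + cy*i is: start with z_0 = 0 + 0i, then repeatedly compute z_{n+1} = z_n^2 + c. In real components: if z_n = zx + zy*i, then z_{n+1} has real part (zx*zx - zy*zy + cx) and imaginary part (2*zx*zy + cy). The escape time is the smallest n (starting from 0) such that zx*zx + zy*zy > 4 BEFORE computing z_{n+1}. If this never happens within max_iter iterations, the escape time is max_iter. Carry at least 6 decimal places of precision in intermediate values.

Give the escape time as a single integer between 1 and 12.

z_0 = 0 + 0i, c = -1.9010 + -1.3520i
Iter 1: z = -1.9010 + -1.3520i, |z|^2 = 5.4417
Escaped at iteration 1

Answer: 1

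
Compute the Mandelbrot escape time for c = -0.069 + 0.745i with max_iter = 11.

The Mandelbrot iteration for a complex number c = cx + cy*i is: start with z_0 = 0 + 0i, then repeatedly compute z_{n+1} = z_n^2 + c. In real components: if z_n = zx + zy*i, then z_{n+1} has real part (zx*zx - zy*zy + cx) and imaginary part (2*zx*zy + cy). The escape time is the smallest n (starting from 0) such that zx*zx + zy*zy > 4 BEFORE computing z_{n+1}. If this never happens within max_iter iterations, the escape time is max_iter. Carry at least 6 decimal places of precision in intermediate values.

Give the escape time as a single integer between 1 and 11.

z_0 = 0 + 0i, c = -0.0690 + 0.7450i
Iter 1: z = -0.0690 + 0.7450i, |z|^2 = 0.5598
Iter 2: z = -0.6193 + 0.6422i, |z|^2 = 0.7959
Iter 3: z = -0.0979 + -0.0504i, |z|^2 = 0.0121
Iter 4: z = -0.0619 + 0.7549i, |z|^2 = 0.5737
Iter 5: z = -0.6350 + 0.6515i, |z|^2 = 0.8276
Iter 6: z = -0.0902 + -0.0823i, |z|^2 = 0.0149
Iter 7: z = -0.0676 + 0.7599i, |z|^2 = 0.5820
Iter 8: z = -0.6418 + 0.6422i, |z|^2 = 0.8243
Iter 9: z = -0.0695 + -0.0793i, |z|^2 = 0.0111
Iter 10: z = -0.0705 + 0.7560i, |z|^2 = 0.5765

Answer: 11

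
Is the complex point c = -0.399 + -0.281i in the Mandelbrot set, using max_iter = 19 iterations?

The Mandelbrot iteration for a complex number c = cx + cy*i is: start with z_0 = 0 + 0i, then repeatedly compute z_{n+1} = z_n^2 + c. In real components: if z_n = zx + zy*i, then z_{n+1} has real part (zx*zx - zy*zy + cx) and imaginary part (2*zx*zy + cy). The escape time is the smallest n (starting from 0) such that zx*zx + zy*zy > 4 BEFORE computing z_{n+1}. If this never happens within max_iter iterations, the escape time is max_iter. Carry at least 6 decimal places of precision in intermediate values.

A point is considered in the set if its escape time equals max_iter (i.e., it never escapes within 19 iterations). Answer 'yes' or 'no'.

z_0 = 0 + 0i, c = -0.3990 + -0.2810i
Iter 1: z = -0.3990 + -0.2810i, |z|^2 = 0.2382
Iter 2: z = -0.3188 + -0.0568i, |z|^2 = 0.1048
Iter 3: z = -0.3006 + -0.2448i, |z|^2 = 0.1503
Iter 4: z = -0.3686 + -0.1338i, |z|^2 = 0.1537
Iter 5: z = -0.2811 + -0.1824i, |z|^2 = 0.1123
Iter 6: z = -0.3533 + -0.1785i, |z|^2 = 0.1566
Iter 7: z = -0.3061 + -0.1549i, |z|^2 = 0.1177
Iter 8: z = -0.3293 + -0.1862i, |z|^2 = 0.1431
Iter 9: z = -0.3252 + -0.1584i, |z|^2 = 0.1308
Iter 10: z = -0.3183 + -0.1780i, |z|^2 = 0.1330
Iter 11: z = -0.3294 + -0.1677i, |z|^2 = 0.1366
Iter 12: z = -0.3186 + -0.1705i, |z|^2 = 0.1306
Iter 13: z = -0.3266 + -0.1723i, |z|^2 = 0.1363
Iter 14: z = -0.3221 + -0.1685i, |z|^2 = 0.1321
Iter 15: z = -0.3237 + -0.1725i, |z|^2 = 0.1345
Iter 16: z = -0.3240 + -0.1693i, |z|^2 = 0.1337
Iter 17: z = -0.3227 + -0.1713i, |z|^2 = 0.1335
Iter 18: z = -0.3242 + -0.1705i, |z|^2 = 0.1342
Did not escape in 19 iterations → in set

Answer: yes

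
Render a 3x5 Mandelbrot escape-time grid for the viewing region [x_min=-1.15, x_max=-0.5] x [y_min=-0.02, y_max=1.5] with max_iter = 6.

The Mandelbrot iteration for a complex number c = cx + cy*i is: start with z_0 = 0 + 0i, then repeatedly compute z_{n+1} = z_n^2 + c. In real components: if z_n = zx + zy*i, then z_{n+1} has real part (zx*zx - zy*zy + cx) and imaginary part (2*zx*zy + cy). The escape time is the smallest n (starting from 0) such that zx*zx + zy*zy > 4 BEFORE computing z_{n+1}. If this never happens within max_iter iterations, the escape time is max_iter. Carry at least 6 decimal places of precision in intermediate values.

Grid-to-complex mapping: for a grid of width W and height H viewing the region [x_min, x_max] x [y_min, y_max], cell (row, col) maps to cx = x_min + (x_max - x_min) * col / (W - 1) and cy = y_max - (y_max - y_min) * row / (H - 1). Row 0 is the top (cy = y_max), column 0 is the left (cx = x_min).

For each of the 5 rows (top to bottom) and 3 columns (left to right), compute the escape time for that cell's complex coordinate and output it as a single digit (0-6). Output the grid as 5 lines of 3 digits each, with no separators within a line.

Answer: 222
333
346
666
666

Derivation:
(row=0, col=0): c = -1.1500 + 1.5000i → escape time 2
(row=0, col=1): c = -0.8250 + 1.5000i → escape time 2
(row=0, col=2): c = -0.5000 + 1.5000i → escape time 2
(row=1, col=0): c = -1.1500 + 1.1200i → escape time 3
(row=1, col=1): c = -0.8250 + 1.1200i → escape time 3
(row=1, col=2): c = -0.5000 + 1.1200i → escape time 3
(row=2, col=0): c = -1.1500 + 0.7400i → escape time 3
(row=2, col=1): c = -0.8250 + 0.7400i → escape time 4
(row=2, col=2): c = -0.5000 + 0.7400i → escape time 6
(row=3, col=0): c = -1.1500 + 0.3600i → escape time 6
(row=3, col=1): c = -0.8250 + 0.3600i → escape time 6
(row=3, col=2): c = -0.5000 + 0.3600i → escape time 6
(row=4, col=0): c = -1.1500 + -0.0200i → escape time 6
(row=4, col=1): c = -0.8250 + -0.0200i → escape time 6
(row=4, col=2): c = -0.5000 + -0.0200i → escape time 6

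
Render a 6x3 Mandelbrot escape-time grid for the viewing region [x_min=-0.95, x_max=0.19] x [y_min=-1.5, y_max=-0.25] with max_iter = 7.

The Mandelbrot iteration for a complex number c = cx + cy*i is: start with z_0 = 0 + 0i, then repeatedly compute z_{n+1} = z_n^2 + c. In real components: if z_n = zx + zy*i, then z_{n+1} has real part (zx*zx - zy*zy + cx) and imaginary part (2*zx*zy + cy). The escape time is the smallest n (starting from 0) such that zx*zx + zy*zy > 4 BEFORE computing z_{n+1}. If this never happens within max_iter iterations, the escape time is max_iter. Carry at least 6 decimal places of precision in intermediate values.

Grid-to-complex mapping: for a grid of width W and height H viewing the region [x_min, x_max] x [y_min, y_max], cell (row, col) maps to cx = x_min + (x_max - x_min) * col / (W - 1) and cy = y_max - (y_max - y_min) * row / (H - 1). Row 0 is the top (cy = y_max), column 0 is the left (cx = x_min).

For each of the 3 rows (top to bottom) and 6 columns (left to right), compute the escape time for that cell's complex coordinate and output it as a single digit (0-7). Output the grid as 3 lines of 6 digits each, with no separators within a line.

(row=0, col=0): c = -0.9500 + -0.2500i → escape time 7
(row=0, col=1): c = -0.7220 + -0.2500i → escape time 7
(row=0, col=2): c = -0.4940 + -0.2500i → escape time 7
(row=0, col=3): c = -0.2660 + -0.2500i → escape time 7
(row=0, col=4): c = -0.0380 + -0.2500i → escape time 7
(row=0, col=5): c = 0.1900 + -0.2500i → escape time 7
(row=1, col=0): c = -0.9500 + -0.8750i → escape time 3
(row=1, col=1): c = -0.7220 + -0.8750i → escape time 4
(row=1, col=2): c = -0.4940 + -0.8750i → escape time 4
(row=1, col=3): c = -0.2660 + -0.8750i → escape time 7
(row=1, col=4): c = -0.0380 + -0.8750i → escape time 7
(row=1, col=5): c = 0.1900 + -0.8750i → escape time 5
(row=2, col=0): c = -0.9500 + -1.5000i → escape time 2
(row=2, col=1): c = -0.7220 + -1.5000i → escape time 2
(row=2, col=2): c = -0.4940 + -1.5000i → escape time 2
(row=2, col=3): c = -0.2660 + -1.5000i → escape time 2
(row=2, col=4): c = -0.0380 + -1.5000i → escape time 2
(row=2, col=5): c = 0.1900 + -1.5000i → escape time 2

Answer: 777777
344775
222222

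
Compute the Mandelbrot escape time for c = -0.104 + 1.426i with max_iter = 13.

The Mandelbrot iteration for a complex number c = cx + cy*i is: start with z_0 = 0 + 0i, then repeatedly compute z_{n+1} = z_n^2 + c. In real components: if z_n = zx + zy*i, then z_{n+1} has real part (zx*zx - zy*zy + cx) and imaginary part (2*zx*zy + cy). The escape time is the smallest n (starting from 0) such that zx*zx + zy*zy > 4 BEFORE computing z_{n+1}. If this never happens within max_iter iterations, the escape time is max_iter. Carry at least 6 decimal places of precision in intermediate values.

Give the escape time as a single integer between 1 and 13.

z_0 = 0 + 0i, c = -0.1040 + 1.4260i
Iter 1: z = -0.1040 + 1.4260i, |z|^2 = 2.0443
Iter 2: z = -2.1267 + 1.1294i, |z|^2 = 5.7982
Escaped at iteration 2

Answer: 2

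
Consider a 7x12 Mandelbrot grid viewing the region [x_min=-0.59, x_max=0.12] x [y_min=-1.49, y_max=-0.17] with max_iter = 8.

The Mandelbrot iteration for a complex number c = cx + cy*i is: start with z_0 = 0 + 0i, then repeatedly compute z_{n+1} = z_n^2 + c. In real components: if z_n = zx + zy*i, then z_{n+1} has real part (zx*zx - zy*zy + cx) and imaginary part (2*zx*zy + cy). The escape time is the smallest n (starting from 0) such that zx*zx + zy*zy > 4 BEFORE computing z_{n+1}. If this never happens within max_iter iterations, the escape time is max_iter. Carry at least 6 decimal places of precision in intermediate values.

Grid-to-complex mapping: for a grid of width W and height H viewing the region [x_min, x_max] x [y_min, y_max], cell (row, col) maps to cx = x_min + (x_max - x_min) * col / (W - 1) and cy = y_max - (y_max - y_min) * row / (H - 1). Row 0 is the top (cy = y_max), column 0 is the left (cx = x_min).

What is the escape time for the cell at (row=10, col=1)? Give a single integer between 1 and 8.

Answer: 2

Derivation:
z_0 = 0 + 0i, c = -0.4717 + -1.3700i
Iter 1: z = -0.4717 + -1.3700i, |z|^2 = 2.0994
Iter 2: z = -2.1261 + -0.0776i, |z|^2 = 4.5263
Escaped at iteration 2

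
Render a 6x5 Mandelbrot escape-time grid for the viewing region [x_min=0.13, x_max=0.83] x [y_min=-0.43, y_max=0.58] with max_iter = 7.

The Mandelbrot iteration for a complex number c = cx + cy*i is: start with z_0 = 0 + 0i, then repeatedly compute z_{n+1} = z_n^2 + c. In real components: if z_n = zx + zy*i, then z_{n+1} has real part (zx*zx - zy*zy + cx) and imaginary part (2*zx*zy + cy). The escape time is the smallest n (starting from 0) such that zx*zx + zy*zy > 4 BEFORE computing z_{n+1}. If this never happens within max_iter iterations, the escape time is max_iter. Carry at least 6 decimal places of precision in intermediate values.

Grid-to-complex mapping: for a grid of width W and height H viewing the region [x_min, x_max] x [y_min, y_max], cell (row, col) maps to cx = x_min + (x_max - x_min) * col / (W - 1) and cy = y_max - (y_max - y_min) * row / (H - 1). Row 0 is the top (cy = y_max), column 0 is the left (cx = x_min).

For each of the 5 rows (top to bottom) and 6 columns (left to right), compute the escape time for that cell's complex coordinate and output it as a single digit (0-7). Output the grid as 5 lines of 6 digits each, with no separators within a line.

Answer: 777433
777433
777433
777433
777433

Derivation:
(row=0, col=0): c = 0.1300 + 0.5800i → escape time 7
(row=0, col=1): c = 0.2700 + 0.5800i → escape time 7
(row=0, col=2): c = 0.4100 + 0.5800i → escape time 7
(row=0, col=3): c = 0.5500 + 0.5800i → escape time 4
(row=0, col=4): c = 0.6900 + 0.5800i → escape time 3
(row=0, col=5): c = 0.8300 + 0.5800i → escape time 3
(row=1, col=0): c = 0.1300 + 0.3275i → escape time 7
(row=1, col=1): c = 0.2700 + 0.3275i → escape time 7
(row=1, col=2): c = 0.4100 + 0.3275i → escape time 7
(row=1, col=3): c = 0.5500 + 0.3275i → escape time 4
(row=1, col=4): c = 0.6900 + 0.3275i → escape time 3
(row=1, col=5): c = 0.8300 + 0.3275i → escape time 3
(row=2, col=0): c = 0.1300 + 0.0750i → escape time 7
(row=2, col=1): c = 0.2700 + 0.0750i → escape time 7
(row=2, col=2): c = 0.4100 + 0.0750i → escape time 7
(row=2, col=3): c = 0.5500 + 0.0750i → escape time 4
(row=2, col=4): c = 0.6900 + 0.0750i → escape time 3
(row=2, col=5): c = 0.8300 + 0.0750i → escape time 3
(row=3, col=0): c = 0.1300 + -0.1775i → escape time 7
(row=3, col=1): c = 0.2700 + -0.1775i → escape time 7
(row=3, col=2): c = 0.4100 + -0.1775i → escape time 7
(row=3, col=3): c = 0.5500 + -0.1775i → escape time 4
(row=3, col=4): c = 0.6900 + -0.1775i → escape time 3
(row=3, col=5): c = 0.8300 + -0.1775i → escape time 3
(row=4, col=0): c = 0.1300 + -0.4300i → escape time 7
(row=4, col=1): c = 0.2700 + -0.4300i → escape time 7
(row=4, col=2): c = 0.4100 + -0.4300i → escape time 7
(row=4, col=3): c = 0.5500 + -0.4300i → escape time 4
(row=4, col=4): c = 0.6900 + -0.4300i → escape time 3
(row=4, col=5): c = 0.8300 + -0.4300i → escape time 3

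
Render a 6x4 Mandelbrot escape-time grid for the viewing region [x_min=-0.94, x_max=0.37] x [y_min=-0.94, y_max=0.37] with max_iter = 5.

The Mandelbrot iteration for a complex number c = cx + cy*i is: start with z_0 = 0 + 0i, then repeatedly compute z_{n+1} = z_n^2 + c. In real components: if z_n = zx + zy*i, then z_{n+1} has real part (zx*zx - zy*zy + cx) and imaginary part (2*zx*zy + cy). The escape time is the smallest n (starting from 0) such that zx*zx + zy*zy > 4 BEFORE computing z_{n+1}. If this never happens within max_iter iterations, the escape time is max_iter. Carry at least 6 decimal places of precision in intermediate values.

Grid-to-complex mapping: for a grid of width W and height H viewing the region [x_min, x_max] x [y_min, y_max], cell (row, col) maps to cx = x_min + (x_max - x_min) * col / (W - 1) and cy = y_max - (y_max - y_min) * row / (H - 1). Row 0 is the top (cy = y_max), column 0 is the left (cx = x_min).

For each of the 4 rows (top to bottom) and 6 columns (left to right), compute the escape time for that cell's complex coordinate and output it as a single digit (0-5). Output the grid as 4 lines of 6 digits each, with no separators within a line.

(row=0, col=0): c = -0.9400 + 0.3700i → escape time 5
(row=0, col=1): c = -0.6780 + 0.3700i → escape time 5
(row=0, col=2): c = -0.4160 + 0.3700i → escape time 5
(row=0, col=3): c = -0.1540 + 0.3700i → escape time 5
(row=0, col=4): c = 0.1080 + 0.3700i → escape time 5
(row=0, col=5): c = 0.3700 + 0.3700i → escape time 5
(row=1, col=0): c = -0.9400 + -0.0667i → escape time 5
(row=1, col=1): c = -0.6780 + -0.0667i → escape time 5
(row=1, col=2): c = -0.4160 + -0.0667i → escape time 5
(row=1, col=3): c = -0.1540 + -0.0667i → escape time 5
(row=1, col=4): c = 0.1080 + -0.0667i → escape time 5
(row=1, col=5): c = 0.3700 + -0.0667i → escape time 5
(row=2, col=0): c = -0.9400 + -0.5033i → escape time 5
(row=2, col=1): c = -0.6780 + -0.5033i → escape time 5
(row=2, col=2): c = -0.4160 + -0.5033i → escape time 5
(row=2, col=3): c = -0.1540 + -0.5033i → escape time 5
(row=2, col=4): c = 0.1080 + -0.5033i → escape time 5
(row=2, col=5): c = 0.3700 + -0.5033i → escape time 5
(row=3, col=0): c = -0.9400 + -0.9400i → escape time 3
(row=3, col=1): c = -0.6780 + -0.9400i → escape time 4
(row=3, col=2): c = -0.4160 + -0.9400i → escape time 5
(row=3, col=3): c = -0.1540 + -0.9400i → escape time 5
(row=3, col=4): c = 0.1080 + -0.9400i → escape time 5
(row=3, col=5): c = 0.3700 + -0.9400i → escape time 3

Answer: 555555
555555
555555
345553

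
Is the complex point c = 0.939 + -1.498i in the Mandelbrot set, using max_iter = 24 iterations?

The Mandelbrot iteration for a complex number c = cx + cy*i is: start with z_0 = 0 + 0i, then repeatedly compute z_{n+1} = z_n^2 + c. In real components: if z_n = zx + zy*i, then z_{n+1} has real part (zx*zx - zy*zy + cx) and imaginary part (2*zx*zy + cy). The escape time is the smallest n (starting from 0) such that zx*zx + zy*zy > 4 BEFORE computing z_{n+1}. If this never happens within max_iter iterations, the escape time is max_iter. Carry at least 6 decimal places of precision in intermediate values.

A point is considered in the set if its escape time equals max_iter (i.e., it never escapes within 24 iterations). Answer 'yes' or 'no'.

Answer: no

Derivation:
z_0 = 0 + 0i, c = 0.9390 + -1.4980i
Iter 1: z = 0.9390 + -1.4980i, |z|^2 = 3.1257
Iter 2: z = -0.4233 + -4.3112i, |z|^2 = 18.7660
Escaped at iteration 2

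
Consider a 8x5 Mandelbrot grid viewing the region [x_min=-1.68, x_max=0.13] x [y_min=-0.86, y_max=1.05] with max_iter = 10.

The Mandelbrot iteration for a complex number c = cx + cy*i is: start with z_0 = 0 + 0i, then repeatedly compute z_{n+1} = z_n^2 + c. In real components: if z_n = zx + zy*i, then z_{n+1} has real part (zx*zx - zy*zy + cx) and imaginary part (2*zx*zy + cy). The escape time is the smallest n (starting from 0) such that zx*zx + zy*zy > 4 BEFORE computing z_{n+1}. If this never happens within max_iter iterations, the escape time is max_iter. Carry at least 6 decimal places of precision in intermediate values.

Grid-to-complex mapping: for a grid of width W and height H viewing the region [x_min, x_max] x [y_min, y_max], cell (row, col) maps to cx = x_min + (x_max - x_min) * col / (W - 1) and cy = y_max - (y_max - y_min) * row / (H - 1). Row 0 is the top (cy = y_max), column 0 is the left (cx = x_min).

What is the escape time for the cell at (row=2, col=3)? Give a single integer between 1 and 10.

z_0 = 0 + 0i, c = -0.9043 + 0.0950i
Iter 1: z = -0.9043 + 0.0950i, |z|^2 = 0.8268
Iter 2: z = -0.0956 + -0.0768i, |z|^2 = 0.0150
Iter 3: z = -0.9011 + 0.1097i, |z|^2 = 0.8239
Iter 4: z = -0.1044 + -0.1027i, |z|^2 = 0.0214
Iter 5: z = -0.9039 + 0.1164i, |z|^2 = 0.8306
Iter 6: z = -0.1008 + -0.1155i, |z|^2 = 0.0235
Iter 7: z = -0.9075 + 0.1183i, |z|^2 = 0.8375
Iter 8: z = -0.0948 + -0.1197i, |z|^2 = 0.0233
Iter 9: z = -0.9096 + 0.1177i, |z|^2 = 0.8413

Answer: 10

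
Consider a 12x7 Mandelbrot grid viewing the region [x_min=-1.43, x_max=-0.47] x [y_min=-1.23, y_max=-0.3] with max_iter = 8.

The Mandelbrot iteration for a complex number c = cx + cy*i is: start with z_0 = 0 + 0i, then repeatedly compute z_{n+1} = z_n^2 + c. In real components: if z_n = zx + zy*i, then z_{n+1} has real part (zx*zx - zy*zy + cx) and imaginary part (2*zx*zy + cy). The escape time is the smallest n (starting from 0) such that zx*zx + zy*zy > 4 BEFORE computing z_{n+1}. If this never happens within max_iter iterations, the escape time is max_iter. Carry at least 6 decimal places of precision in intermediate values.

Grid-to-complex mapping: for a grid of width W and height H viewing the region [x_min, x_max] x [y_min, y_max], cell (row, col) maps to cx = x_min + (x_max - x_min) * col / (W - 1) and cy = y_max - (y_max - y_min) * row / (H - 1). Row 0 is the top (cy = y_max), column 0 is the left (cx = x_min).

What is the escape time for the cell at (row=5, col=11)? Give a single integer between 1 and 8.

z_0 = 0 + 0i, c = -0.4700 + -1.0750i
Iter 1: z = -0.4700 + -1.0750i, |z|^2 = 1.3765
Iter 2: z = -1.4047 + -0.0645i, |z|^2 = 1.9774
Iter 3: z = 1.4991 + -0.8938i, |z|^2 = 3.0461
Iter 4: z = 0.9784 + -3.7547i, |z|^2 = 15.0554
Escaped at iteration 4

Answer: 4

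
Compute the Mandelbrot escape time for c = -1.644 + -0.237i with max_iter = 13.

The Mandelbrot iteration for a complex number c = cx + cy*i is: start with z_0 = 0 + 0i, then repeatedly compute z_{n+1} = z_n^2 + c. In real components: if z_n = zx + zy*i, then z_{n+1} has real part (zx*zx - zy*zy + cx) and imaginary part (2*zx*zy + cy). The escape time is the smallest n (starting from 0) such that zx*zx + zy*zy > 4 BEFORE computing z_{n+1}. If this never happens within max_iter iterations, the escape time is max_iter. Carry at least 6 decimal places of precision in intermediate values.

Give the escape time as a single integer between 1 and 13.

z_0 = 0 + 0i, c = -1.6440 + -0.2370i
Iter 1: z = -1.6440 + -0.2370i, |z|^2 = 2.7589
Iter 2: z = 1.0026 + 0.5423i, |z|^2 = 1.2992
Iter 3: z = -0.9329 + 0.8503i, |z|^2 = 1.5933
Iter 4: z = -1.4967 + -1.8235i, |z|^2 = 5.5652
Escaped at iteration 4

Answer: 4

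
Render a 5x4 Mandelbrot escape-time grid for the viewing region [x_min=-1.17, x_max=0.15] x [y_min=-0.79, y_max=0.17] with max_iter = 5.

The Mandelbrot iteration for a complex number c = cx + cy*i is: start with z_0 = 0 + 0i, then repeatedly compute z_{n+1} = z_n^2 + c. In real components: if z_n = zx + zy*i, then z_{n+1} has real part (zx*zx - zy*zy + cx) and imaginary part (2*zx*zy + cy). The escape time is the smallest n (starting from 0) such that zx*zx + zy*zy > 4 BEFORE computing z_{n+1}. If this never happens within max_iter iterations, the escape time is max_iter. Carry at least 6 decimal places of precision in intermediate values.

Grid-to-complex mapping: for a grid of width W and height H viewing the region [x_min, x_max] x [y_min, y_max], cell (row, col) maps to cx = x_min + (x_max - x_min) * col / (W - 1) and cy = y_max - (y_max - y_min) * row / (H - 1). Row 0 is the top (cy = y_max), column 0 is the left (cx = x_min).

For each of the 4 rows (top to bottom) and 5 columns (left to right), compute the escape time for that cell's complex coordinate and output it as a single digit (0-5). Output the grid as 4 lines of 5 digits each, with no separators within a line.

(row=0, col=0): c = -1.1700 + 0.1700i → escape time 5
(row=0, col=1): c = -0.8400 + 0.1700i → escape time 5
(row=0, col=2): c = -0.5100 + 0.1700i → escape time 5
(row=0, col=3): c = -0.1800 + 0.1700i → escape time 5
(row=0, col=4): c = 0.1500 + 0.1700i → escape time 5
(row=1, col=0): c = -1.1700 + -0.1500i → escape time 5
(row=1, col=1): c = -0.8400 + -0.1500i → escape time 5
(row=1, col=2): c = -0.5100 + -0.1500i → escape time 5
(row=1, col=3): c = -0.1800 + -0.1500i → escape time 5
(row=1, col=4): c = 0.1500 + -0.1500i → escape time 5
(row=2, col=0): c = -1.1700 + -0.4700i → escape time 5
(row=2, col=1): c = -0.8400 + -0.4700i → escape time 5
(row=2, col=2): c = -0.5100 + -0.4700i → escape time 5
(row=2, col=3): c = -0.1800 + -0.4700i → escape time 5
(row=2, col=4): c = 0.1500 + -0.4700i → escape time 5
(row=3, col=0): c = -1.1700 + -0.7900i → escape time 3
(row=3, col=1): c = -0.8400 + -0.7900i → escape time 4
(row=3, col=2): c = -0.5100 + -0.7900i → escape time 5
(row=3, col=3): c = -0.1800 + -0.7900i → escape time 5
(row=3, col=4): c = 0.1500 + -0.7900i → escape time 5

Answer: 55555
55555
55555
34555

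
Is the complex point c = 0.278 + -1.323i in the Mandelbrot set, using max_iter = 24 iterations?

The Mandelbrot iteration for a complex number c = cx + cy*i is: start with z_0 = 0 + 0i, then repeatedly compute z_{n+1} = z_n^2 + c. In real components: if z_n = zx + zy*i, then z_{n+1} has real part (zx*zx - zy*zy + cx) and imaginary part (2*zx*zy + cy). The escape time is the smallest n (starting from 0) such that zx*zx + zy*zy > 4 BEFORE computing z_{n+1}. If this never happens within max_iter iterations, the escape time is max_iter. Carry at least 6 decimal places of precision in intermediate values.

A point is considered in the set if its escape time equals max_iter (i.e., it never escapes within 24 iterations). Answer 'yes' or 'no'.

Answer: no

Derivation:
z_0 = 0 + 0i, c = 0.2780 + -1.3230i
Iter 1: z = 0.2780 + -1.3230i, |z|^2 = 1.8276
Iter 2: z = -1.3950 + -2.0586i, |z|^2 = 6.1839
Escaped at iteration 2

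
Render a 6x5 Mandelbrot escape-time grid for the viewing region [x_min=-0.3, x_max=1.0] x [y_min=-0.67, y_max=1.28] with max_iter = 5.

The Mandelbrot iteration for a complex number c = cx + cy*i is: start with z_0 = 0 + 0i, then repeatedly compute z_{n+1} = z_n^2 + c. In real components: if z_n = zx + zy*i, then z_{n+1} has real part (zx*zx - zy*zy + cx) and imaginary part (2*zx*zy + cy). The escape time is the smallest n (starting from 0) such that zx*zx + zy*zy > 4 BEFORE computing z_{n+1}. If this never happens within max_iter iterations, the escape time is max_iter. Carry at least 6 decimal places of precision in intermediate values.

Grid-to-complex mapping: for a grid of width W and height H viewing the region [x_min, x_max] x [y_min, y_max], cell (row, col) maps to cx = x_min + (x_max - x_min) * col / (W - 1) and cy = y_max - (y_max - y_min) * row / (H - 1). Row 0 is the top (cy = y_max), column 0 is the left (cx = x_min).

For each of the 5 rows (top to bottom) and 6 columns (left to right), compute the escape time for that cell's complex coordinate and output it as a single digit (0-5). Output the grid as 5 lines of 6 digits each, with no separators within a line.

(row=0, col=0): c = -0.3000 + 1.2800i → escape time 3
(row=0, col=1): c = -0.0400 + 1.2800i → escape time 2
(row=0, col=2): c = 0.2200 + 1.2800i → escape time 2
(row=0, col=3): c = 0.4800 + 1.2800i → escape time 2
(row=0, col=4): c = 0.7400 + 1.2800i → escape time 2
(row=0, col=5): c = 1.0000 + 1.2800i → escape time 2
(row=1, col=0): c = -0.3000 + 0.7925i → escape time 5
(row=1, col=1): c = -0.0400 + 0.7925i → escape time 5
(row=1, col=2): c = 0.2200 + 0.7925i → escape time 5
(row=1, col=3): c = 0.4800 + 0.7925i → escape time 3
(row=1, col=4): c = 0.7400 + 0.7925i → escape time 2
(row=1, col=5): c = 1.0000 + 0.7925i → escape time 2
(row=2, col=0): c = -0.3000 + 0.3050i → escape time 5
(row=2, col=1): c = -0.0400 + 0.3050i → escape time 5
(row=2, col=2): c = 0.2200 + 0.3050i → escape time 5
(row=2, col=3): c = 0.4800 + 0.3050i → escape time 5
(row=2, col=4): c = 0.7400 + 0.3050i → escape time 3
(row=2, col=5): c = 1.0000 + 0.3050i → escape time 2
(row=3, col=0): c = -0.3000 + -0.1825i → escape time 5
(row=3, col=1): c = -0.0400 + -0.1825i → escape time 5
(row=3, col=2): c = 0.2200 + -0.1825i → escape time 5
(row=3, col=3): c = 0.4800 + -0.1825i → escape time 5
(row=3, col=4): c = 0.7400 + -0.1825i → escape time 3
(row=3, col=5): c = 1.0000 + -0.1825i → escape time 2
(row=4, col=0): c = -0.3000 + -0.6700i → escape time 5
(row=4, col=1): c = -0.0400 + -0.6700i → escape time 5
(row=4, col=2): c = 0.2200 + -0.6700i → escape time 5
(row=4, col=3): c = 0.4800 + -0.6700i → escape time 4
(row=4, col=4): c = 0.7400 + -0.6700i → escape time 3
(row=4, col=5): c = 1.0000 + -0.6700i → escape time 2

Answer: 322222
555322
555532
555532
555432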